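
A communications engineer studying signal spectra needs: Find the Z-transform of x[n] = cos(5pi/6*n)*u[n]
Z{cos(w0 * n) * u[n]}=z(z - cos(w0))/(z^2 - 2z * cos(w0) + 1)
With w0=5pi/6: X(z)=z(z - cos(5pi/6))/(z^2 - 2z * cos(5pi/6) + 1)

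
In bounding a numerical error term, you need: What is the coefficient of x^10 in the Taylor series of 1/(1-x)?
1/(1-x)=Σ x^n for |x|<1
All coefficients are 1

Answer: 1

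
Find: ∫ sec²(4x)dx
Since d/dx[tan(4x)]=4sec²(4x), integral=tan(4x)/4+C

Answer: (1/4)tan(4x)+C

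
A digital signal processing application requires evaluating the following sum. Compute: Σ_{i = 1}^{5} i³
Using formula: Σ i^3 = [n(n+1)/2]² = [5·6/2]² = 225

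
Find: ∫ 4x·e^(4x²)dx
Let u=4x², du=8x dx
∫ (1/2)e^u du=e^u/2 + C

Answer: e^(4x²)/2 + C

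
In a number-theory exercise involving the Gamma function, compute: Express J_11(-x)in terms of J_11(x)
For integer n: J_n(-x)=(-1)^n J_n(x)
With n=11: J_11(-x)=(-1)^11 J_11(x)=-J_11(x)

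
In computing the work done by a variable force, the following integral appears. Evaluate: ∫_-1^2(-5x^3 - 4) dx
Step 1: Find antiderivative F(x)=(-5/4)x^4-4x
Step 2: F(2) - F(-1)=-28 - (11/4)=-123/4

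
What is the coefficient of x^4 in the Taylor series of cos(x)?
cos(x) = Σ (-1)^k x^(2k)/(2k)!
For x^4: (-1)^2/4! = 1/24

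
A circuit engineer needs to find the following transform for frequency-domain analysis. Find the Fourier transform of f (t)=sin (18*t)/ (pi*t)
sin(W*t)/(pi*t)=(W/pi)*sinc(W*t/pi) is the impulse response of the ideal low-pass filter with cutoff W (here W=18).
Its Fourier transform is a rectangular function:
F(omega)=1 for |omega| < 18, 0 otherwise

Answer: rect(omega/36) [i.e., 1 for |omega| < 18, 0 otherwise]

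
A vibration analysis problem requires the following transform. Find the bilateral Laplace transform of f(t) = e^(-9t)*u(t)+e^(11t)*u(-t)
For e^(-9t) * u(t): L=1/(s+9), Re(s) > -9
For e^(11t) * u(-t): L=-1/(s-11), Re(s) < 11
Combined: F(s)=1/(s+9)-1/(s-11), -9 < Re(s) < 11

Answer: 1/(s+9)-1/(s-11), ROC: -9 < Re(s) < 11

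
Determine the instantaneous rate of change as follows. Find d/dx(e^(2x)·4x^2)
Product rule: (fg)'=f'g + fg'
f=e^(2x), f'=2·e^(2x)
g=4x^2, g'=8x

Answer: 8·e^(2x)·x^2 + 8·e^(2x)·x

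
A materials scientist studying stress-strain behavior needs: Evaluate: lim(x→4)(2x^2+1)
Polynomial is continuous, so substitute x=4:
2·4^2 + 1=33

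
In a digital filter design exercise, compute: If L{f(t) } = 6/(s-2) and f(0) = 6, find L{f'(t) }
L{f'(t)} = s·F(s) - f(0) = 6s/(s-2) - 6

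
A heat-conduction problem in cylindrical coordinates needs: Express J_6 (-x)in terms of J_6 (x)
For integer n: J_n(-x)=(-1)^n J_n(x)
With n=6: J_6(-x)=(-1)^6 J_6(x)=J_6(x)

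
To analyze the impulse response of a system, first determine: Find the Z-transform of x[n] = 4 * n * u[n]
Z{n*u[n]}=z/(z-1)^2
By linearity: Z{4*n*u[n]}=4z/(z-1)^2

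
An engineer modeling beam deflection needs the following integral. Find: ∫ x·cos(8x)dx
By parts: u = x, dv = cos(8x) dx
du = dx, v = sin(8x)/8
= x·sin(8x)/8+cos(8x)/8²+C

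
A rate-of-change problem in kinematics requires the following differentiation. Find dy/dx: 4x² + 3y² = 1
Differentiate: 8x+6y·(dy/dx)=0
dy/dx=-8x/(6y)=-(4/3)·(x/y)

Answer: dy/dx=-(4/3)·(x/y)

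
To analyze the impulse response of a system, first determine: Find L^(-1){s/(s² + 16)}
L^(-1){s/(s² + w²)} = cos(wt)
Here w = 4

Answer: cos(4t)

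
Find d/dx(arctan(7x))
d/dx[arctan(u)] = u'/(1+u²), u = 7x, u' = 7

Answer: 7/(1+49x²)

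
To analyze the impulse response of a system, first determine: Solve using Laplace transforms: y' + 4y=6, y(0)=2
Take L of both sides: sY(s) - 2 + 4Y(s)=6/s
Y(s)(s + 4)=6/s + 2
Y(s)=6/(s(s + 4)) + 2/(s + 4)
Partial fractions: 6/(s(s + 4))=(3/2)/s - (3/2)/(s + 4)
So Y(s)=(3/2)/s + (1/2)/(s + 4)
Inverse transform (L^(-1){1/s}=1, L^(-1){1/(s + 4)}=e^(-4t)):

Answer: y(t)=3/2 + (1/2)·e^(-4t)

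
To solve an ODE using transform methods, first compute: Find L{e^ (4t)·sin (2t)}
First shifting: L{e^(at)f(t)} = F(s-a)
L{sin(2t)} = 2/(s²+4)
Shift: 2/((s-4)²+4)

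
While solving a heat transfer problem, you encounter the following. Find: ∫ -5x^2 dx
Using power rule: ∫ -5x^2 dx=-5/3 x^3+C=(-5/3)x^3+C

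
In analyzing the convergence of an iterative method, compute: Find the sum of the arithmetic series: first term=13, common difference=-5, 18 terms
Last term: a_n=13 + (18 - 1)·-5=-72
Sum=n(a_1 + a_n)/2=18(13 + (-72))/2=-531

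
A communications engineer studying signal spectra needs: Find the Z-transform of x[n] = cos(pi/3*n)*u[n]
Z{cos(w0 * n) * u[n]}=z(z - cos(w0))/(z^2 - 2z * cos(w0) + 1)
With w0=pi/3: X(z)=z(z - cos(pi/3))/(z^2 - 2z * cos(pi/3) + 1)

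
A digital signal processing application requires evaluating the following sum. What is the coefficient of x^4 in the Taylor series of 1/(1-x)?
1/(1-x) = Σ x^n for |x|<1
All coefficients are 1

Answer: 1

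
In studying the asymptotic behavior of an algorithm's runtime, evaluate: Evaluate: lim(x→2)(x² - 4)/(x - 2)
Factor: (x² - 4) = (x-2)(x + 2)
Cancel (x-2): lim(x→2) (x + 2) = 4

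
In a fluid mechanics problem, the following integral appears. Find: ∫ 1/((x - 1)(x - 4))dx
Partial fractions: 1/((x-1)(x-4)) = A/(x-1) + B/(x-4)
A = -1/3, B = 1/3
∫ [-1/3· 1/(x-1) + 1/3· 1/(x-4)] dx
= (1/3)[ln|x-4| - ln|x-1|] + C

Answer: (1/3)·ln|(x-4)/(x-1)| + C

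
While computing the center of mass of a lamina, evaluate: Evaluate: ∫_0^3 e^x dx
Antiderivative: e^x
Evaluate: (e^3 - 1)

Answer: e^3 - 1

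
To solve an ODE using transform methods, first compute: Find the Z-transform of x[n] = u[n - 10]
Using the time-shift property: Z{u[n-10]}=z^(-10)*z/(z-1)
=z^(-9)/(z-1)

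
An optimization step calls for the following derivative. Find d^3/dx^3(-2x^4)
Apply power rule 3 times:
d^1: -8x^3
d^2: -24x^2
d^3: -48x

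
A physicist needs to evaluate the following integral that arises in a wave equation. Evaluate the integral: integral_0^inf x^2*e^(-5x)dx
This is a Gamma integral. Substitute u = 5x (du = 5 dx):
integral_0^inf x^2*e^(-5x) dx = (1/5^3) integral_0^inf u^2*e^(-u) du
= Gamma(3)/5^3 = 2!/5^3 = 2/125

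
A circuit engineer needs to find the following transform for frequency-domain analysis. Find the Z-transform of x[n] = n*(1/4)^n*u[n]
Using the property Z{n*a^n*u[n]} = az/(z-a)^2
With a = 1/4: X(z) = (1/4)z/(z - 1/4)^2, |z| > 1/4

Answer: (1/4)z/(z - 1/4)^2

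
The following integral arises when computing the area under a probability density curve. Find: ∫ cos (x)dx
Using standard integral: ∫ cos(x) dx=sin(x)+C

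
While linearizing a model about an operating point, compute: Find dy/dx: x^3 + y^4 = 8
Differentiate: 3x^2+4y^3·(dy/dx) = 0
dy/dx = -3x^2/(4y^3)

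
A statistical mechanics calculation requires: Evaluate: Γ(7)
Γ(n) = (n-1)! for positive integers
Γ(7) = 6! = 720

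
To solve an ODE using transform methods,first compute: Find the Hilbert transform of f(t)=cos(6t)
The Hilbert transform shifts each frequency component by -pi/2.
H{cos(wt)} = sin(wt)
With w = 6: H{cos(6t)} = sin(6t)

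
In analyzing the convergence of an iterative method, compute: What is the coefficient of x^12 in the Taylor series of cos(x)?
cos(x) = Σ (-1)^k x^(2k)/(2k)!
For x^12: (-1)^6/12! = 1/479001600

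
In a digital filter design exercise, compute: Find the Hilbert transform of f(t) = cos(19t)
The Hilbert transform shifts each frequency component by -pi/2.
H{cos(wt)}=sin(wt)
With w=19: H{cos(19t)}=sin(19t)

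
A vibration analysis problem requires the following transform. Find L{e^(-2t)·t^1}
First shifting: L{e^(at)f(t)}=F(s-a)
L{t^1}=1/s^2
Shift s → s+2: 1/(s+2)^2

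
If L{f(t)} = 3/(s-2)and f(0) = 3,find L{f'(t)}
L{f'(t)}=s·F(s) - f(0)=3s/(s-2)-3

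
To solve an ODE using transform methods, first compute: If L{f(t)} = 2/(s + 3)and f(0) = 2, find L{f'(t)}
L{f'(t)} = s·F(s) - f(0) = 2s/(s + 3) - 2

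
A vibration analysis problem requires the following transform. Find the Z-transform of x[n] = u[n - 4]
Using the time-shift property: Z{u[n-4]} = z^(-4) * z/(z-1)
= z^(-3)/(z-1)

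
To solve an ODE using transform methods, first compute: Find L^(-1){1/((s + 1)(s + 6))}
Partial fractions: 1/((s + 1)(s + 6)) = A/(s + 1) + B/(s + 6)
Cover-up: A = 1/(s + 6)|_{s = -1} = 1/5; B = 1/(s + 1)|_{s = -6} = -1/5
L^(-1) = (1/5)e^(-t) - (1/5)e^(-6t)

Answer: (1/5)(e^(-t) - e^(-6t))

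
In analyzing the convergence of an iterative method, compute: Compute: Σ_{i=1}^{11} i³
Using formula: Σ i^3=[n(n+1)/2]²=[11·12/2]²=4356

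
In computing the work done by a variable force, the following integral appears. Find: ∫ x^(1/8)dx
Power rule: ∫ x^(1/8) dx = x^(9/8)/(9/8)+C

Answer: (8/9)·x^(9/8)+C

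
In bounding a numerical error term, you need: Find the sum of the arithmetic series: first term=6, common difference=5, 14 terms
Last term: a_n=6 + (14 - 1)·5=71
Sum=n(a_1 + a_n)/2=14(6 + 71)/2=539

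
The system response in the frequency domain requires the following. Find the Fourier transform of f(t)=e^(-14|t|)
Using the standard pair: F{e^(-a|t|)} = 2a/(a^2+omega^2)
With a = 14: F(omega) = 28/(196+omega^2)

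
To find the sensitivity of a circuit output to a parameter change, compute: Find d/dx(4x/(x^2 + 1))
Quotient rule: (f/g)'=(f'g - fg')/g²
f=4x, f'=4
g=x^2 + 1, g'=2x

Answer: (4·(x^2 + 1) - 8x^2)/(x^2 + 1)²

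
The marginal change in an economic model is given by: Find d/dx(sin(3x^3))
Chain rule: d/dx[sin(u)] = cos(u)·u' where u = 3x^3
u' = 9x^2

Answer: 9x^2·cos(3x^3)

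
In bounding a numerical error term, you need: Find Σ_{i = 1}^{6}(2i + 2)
= 2·Σ i + 2·6 = 2·21 + 12 = 54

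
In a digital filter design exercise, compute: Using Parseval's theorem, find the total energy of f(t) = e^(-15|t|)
Parseval's theorem: E = integral |f(t)|^2 dt = (1/2pi) integral |F(omega)|^2 domega
E = integral_{-inf}^{inf} e^(-30|t|) dt = 2 * integral_0^inf e^(-30t) dt = 2/(2 * 15) = 1/15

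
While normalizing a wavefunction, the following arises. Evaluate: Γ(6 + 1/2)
Γ(n+1/2)=(2n)!√π/(4^n·n!)
=479001600√π/(4096·720)=(10395/64)·√π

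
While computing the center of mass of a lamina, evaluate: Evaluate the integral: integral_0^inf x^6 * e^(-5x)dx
This is a Gamma integral. Substitute u = 5x (du = 5 dx):
integral_0^inf x^6 * e^(-5x) dx = (1/5^7) integral_0^inf u^6 * e^(-u) du
= Gamma(7)/5^7 = 6!/5^7 = 720/78125

Answer: 144/15625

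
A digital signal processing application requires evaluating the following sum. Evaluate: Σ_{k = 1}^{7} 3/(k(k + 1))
Partial fractions: 3/(k(k + 1))=3/k - 3/(k + 1)
Telescoping sum: 3(1 - 1/8)=3·7/8

Answer: 21/8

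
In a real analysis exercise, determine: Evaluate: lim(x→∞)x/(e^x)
Apply L'Hôpital 1 times (∞/∞ each time):
Eventually get 1!/(e^x) → 0

Answer: 0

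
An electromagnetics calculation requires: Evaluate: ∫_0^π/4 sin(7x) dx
Antiderivative: -cos(7x)/7
Evaluate at bounds: [-cos(7·π/4)/7] - [-cos(7·0)/7]
=(-(√2/2)+(1))/7=1/7 - √2/14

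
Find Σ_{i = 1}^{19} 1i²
= 1·n(n + 1)(2n + 1)/6 = 1·19·20·39/6 = 2470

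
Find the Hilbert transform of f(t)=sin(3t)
The Hilbert transform shifts each frequency component by -pi/2.
H{sin(wt)} = -cos(wt)
With w = 3: H{sin(3t)} = -cos(3t)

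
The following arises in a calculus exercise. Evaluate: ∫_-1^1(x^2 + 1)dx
Step 1: Find antiderivative F(x)=(1/3)x^3 + x
Step 2: F(1) - F(-1)=4/3 - (-4/3)=8/3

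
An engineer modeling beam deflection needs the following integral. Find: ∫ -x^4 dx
Using power rule: ∫ -x^4 dx=-1/5 x^5+C=(-1/5)x^5+C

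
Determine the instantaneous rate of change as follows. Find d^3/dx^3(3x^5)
Apply power rule 3 times:
d^1: 15x^4
d^2: 60x^3
d^3: 180x^2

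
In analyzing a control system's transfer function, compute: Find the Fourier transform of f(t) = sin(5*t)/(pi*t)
sin(W * t)/(pi * t)=(W/pi) * sinc(W * t/pi) is the impulse response of the ideal low-pass filter with cutoff W (here W=5).
Its Fourier transform is a rectangular function:
F(omega)=1 for |omega| < 5, 0 otherwise

Answer: rect(omega/10) [i.e., 1 for |omega| < 5, 0 otherwise]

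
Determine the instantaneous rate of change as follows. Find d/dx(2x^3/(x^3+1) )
Quotient rule: (f/g)' = (f'g - fg')/g²
f = 2x^3, f' = 6x^2
g = x^3+1, g' = 3x^2

Answer: (6x^2·(x^3+1)-6x^5)/(x^3+1)²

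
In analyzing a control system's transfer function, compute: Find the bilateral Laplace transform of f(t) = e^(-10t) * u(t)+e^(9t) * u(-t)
For e^(-10t)*u(t): L = 1/(s + 10), Re(s) > -10
For e^(9t)*u(-t): L = -1/(s-9), Re(s) < 9
Combined: F(s) = 1/(s + 10) - 1/(s-9), -10 < Re(s) < 9

Answer: 1/(s + 10) - 1/(s-9), ROC: -10 < Re(s) < 9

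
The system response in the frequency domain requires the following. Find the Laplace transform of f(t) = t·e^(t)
L{t·e^(at)}=1/(s-a)²
L{t·e^(t)}=1/(s-1)²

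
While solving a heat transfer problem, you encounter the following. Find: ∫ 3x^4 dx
Using power rule: ∫ 3x^4 dx=3/5 x^5 + C=(3/5)x^5 + C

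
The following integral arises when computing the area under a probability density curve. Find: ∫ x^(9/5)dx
Power rule: ∫ x^(9/5) dx = x^(14/5)/(14/5)+C

Answer: (5/14)·x^(14/5)+C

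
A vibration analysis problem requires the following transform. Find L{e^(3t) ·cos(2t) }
First shifting: L{e^(at)f(t)} = F(s-a)
L{cos(2t)} = s/(s²+4)
Shift: (s-3)/((s-3)²+4)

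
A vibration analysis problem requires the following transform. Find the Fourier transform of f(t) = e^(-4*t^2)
The Fourier transform of a Gaussian e^(-a * t^2) is sqrt(pi/a) * e^(-omega^2/(4a)).
With a = 4: F(omega) = sqrt(pi)/2 * e^(-omega^2/16)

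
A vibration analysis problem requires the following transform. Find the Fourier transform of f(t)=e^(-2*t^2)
The Fourier transform of a Gaussian e^(-a*t^2) is sqrt(pi/a)*e^(-omega^2/(4a)).
With a = 2: F(omega) = sqrt(pi/2)*e^(-omega^2/8)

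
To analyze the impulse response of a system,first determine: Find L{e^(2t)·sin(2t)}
First shifting: L{e^(at)f(t)} = F(s-a)
L{sin(2t)} = 2/(s² + 4)
Shift: 2/((s-2)² + 4)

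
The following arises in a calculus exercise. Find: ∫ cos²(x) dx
Using identity cos²(u) = (1+cos(2u))/2:
∫ (1+cos(2x))/2 dx = x/2+sin(2x)/4+C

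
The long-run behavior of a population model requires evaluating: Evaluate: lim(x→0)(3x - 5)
Polynomial is continuous, so substitute x=0:
3·0 - 5=-5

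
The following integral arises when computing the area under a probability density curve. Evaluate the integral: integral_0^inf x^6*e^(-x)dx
This is a Gamma integral. Substitute u = 1x:
integral_0^inf x^6 * e^(-x) dx = (1/1^7) integral_0^inf u^6 * e^(-u) du
= Gamma(7)/1^7 = 6!/1^7 = 720/1

Answer: 720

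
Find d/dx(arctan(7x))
d/dx[arctan(u)] = u'/(1+u²), u = 7x, u' = 7

Answer: 7/(1+49x²)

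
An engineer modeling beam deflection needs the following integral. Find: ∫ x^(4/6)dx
Power rule: ∫ x^(2/3) dx = x^(5/3)/(5/3)+C

Answer: (3/5)·x^(5/3)+C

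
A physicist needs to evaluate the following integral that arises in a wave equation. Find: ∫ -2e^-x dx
Since d/dx[e^-x]=- e^-x, we get 2e^-x+C

Answer: 2e^-x+C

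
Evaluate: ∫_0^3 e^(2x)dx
Antiderivative: (1/2)e^(2x)
Evaluate: (1/2)(e^6-1)

Answer: (e^6-1)/2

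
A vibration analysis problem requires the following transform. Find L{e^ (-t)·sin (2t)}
First shifting: L{e^(at)f(t)}=F(s-a)
L{sin(2t)}=2/(s² + 4)
Shift: 2/((s + 1)² + 4)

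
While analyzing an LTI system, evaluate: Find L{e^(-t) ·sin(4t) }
First shifting: L{e^(at)f(t)}=F(s-a)
L{sin(4t)}=4/(s² + 16)
Shift: 4/((s + 1)² + 16)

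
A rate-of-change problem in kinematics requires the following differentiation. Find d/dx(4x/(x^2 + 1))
Quotient rule: (f/g)' = (f'g - fg')/g²
f = 4x, f' = 4
g = x^2 + 1, g' = 2x

Answer: (4·(x^2 + 1) - 8x^2)/(x^2 + 1)²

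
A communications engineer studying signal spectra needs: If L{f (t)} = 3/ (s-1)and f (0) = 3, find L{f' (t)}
L{f'(t)}=s·F(s) - f(0)=3s/(s-1)-3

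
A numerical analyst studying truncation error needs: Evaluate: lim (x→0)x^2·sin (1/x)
Squeeze theorem: -|x^2| ≤ x^2·sin(1/x) ≤ |x^2|
Since x^2 → 0 as x → 0, by squeeze theorem the limit is 0

Answer: 0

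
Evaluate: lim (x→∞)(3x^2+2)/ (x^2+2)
Divide numerator and denominator by x^2:
lim (3 + 2/x^2)/(1 + 2/x^2)=3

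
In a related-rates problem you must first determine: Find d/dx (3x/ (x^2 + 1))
Quotient rule: (f/g)' = (f'g - fg')/g²
f = 3x, f' = 3
g = x^2 + 1, g' = 2x

Answer: (3·(x^2 + 1) - 6x^2)/(x^2 + 1)²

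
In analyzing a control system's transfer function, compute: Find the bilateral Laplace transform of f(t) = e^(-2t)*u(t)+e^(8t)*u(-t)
For e^(-2t)*u(t): L = 1/(s + 2), Re(s) > -2
For e^(8t)*u(-t): L = -1/(s-8), Re(s) < 8
Combined: F(s) = 1/(s + 2) - 1/(s-8), -2 < Re(s) < 8

Answer: 1/(s + 2) - 1/(s-8), ROC: -2 < Re(s) < 8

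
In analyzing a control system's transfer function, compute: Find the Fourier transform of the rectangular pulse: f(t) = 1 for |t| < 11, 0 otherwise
F(omega)=integral from -11 to 11 of e^(-j*omega*t) dt
=2*sin(11*omega)/omega=22*sinc(11*omega/pi)

Answer: 2*sin(11*omega)/omega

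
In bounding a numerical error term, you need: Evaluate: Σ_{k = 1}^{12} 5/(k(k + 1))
Partial fractions: 5/(k(k+1)) = 5/k - 5/(k+1)
Telescoping sum: 5(1-1/13) = 5·12/13

Answer: 60/13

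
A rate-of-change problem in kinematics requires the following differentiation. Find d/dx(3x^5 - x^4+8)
Power rule: d/dx(ax^n) = n·a·x^(n-1)
Term by term: 15·x^4 - 4·x^3

Answer: 15x^4 - 4x^3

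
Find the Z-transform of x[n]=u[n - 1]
Using the time-shift property: Z{u[n-1]}=z^(-1) * z/(z-1)
=z^(0)/(z-1)

Answer: 1/(z-1)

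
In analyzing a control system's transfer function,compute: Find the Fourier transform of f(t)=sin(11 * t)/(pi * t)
sin(W*t)/(pi*t) = (W/pi)*sinc(W*t/pi) is the impulse response of the ideal low-pass filter with cutoff W (here W = 11).
Its Fourier transform is a rectangular function:
F(omega) = 1 for |omega| < 11, 0 otherwise

Answer: rect(omega/22) [i.e., 1 for |omega| < 11, 0 otherwise]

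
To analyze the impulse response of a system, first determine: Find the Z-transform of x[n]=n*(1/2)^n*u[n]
Using the property Z{n*a^n*u[n]}=az/(z-a)^2
With a=1/2: X(z)=(1/2)z/(z - 1/2)^2, |z| > 1/2

Answer: (1/2)z/(z - 1/2)^2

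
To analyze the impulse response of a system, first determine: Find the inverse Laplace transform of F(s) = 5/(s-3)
L^(-1){5/(s-a)}=c·e^(at)
Here a=3, c=5

Answer: 5e^(3t)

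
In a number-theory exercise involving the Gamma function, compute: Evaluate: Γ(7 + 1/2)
Γ(n+1/2)=(2n)!√π/(4^n·n!)
=87178291200√π/(16384·5040)=(135135/128)·√π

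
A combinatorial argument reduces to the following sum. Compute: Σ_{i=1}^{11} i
Using formula: Σ i^1=n(n + 1)/2=11·12/2=66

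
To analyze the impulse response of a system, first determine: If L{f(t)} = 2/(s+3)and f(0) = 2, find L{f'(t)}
L{f'(t)}=s·F(s) - f(0)=2s/(s + 3) - 2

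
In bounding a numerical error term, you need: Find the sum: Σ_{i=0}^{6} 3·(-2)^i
Geometric series: S = a(1 - r^n)/(1 - r)
a = 3, r = -2, n = 7
S = 3(1+128)/3 = 129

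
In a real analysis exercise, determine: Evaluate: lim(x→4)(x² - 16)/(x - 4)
Factor: (x² - 16) = (x-4)(x+4)
Cancel (x-4): lim(x→4) (x+4) = 8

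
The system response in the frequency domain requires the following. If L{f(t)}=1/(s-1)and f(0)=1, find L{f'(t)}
L{f'(t)} = s·F(s) - f(0) = s/(s-1)-1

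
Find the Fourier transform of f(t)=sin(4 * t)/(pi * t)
sin(W*t)/(pi*t)=(W/pi)*sinc(W*t/pi) is the impulse response of the ideal low-pass filter with cutoff W (here W=4).
Its Fourier transform is a rectangular function:
F(omega)=1 for |omega| < 4, 0 otherwise

Answer: rect(omega/8) [i.e., 1 for |omega| < 4, 0 otherwise]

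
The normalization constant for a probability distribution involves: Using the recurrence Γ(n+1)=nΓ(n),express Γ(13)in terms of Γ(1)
Γ(13) = 12Γ(12) = 12·11Γ(11) = ... = 12!·Γ(1) = 479001600·Γ(1)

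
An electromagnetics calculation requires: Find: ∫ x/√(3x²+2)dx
Let u=3x² + 2, du=6x dx
∫ (1/6)·u^(-1/2) du=√u/3 + C

Answer: √(3x² + 2)/3 + C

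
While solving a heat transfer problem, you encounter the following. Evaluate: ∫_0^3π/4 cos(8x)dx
Antiderivative: sin(8x)/8
Evaluate at bounds: [sin(8·3π/4)/8] - [sin(8·0)/8]
=((0) - (0))/8=0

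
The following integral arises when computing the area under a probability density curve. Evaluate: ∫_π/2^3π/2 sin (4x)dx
Antiderivative: -cos(4x)/4
Evaluate at bounds: [-cos(4·3π/2)/4] - [-cos(4·π/2)/4]
=(-(1)+(1))/4=0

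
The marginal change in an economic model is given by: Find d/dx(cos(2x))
Chain rule: d/dx[cos(u)] = -sin(u)·u' where u = 2x
u' = 2

Answer: -2·sin(2x)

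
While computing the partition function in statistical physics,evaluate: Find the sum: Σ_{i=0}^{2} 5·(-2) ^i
Geometric series: S = a(1 - r^n)/(1 - r)
a = 5, r = -2, n = 3
S = 5(1+8)/3 = 15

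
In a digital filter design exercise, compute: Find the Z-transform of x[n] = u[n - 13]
Using the time-shift property: Z{u[n-13]}=z^(-13)*z/(z-1)
=z^(-12)/(z-1)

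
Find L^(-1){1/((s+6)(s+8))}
Partial fractions: 1/((s+6)(s+8))=A/(s+6)+B/(s+8)
Cover-up: A=1/(s+8)|_{s=-6}=1/2; B=1/(s+6)|_{s=-8}=-1/2
L^(-1)=(1/2)e^(-6t) - (1/2)e^(-8t)

Answer: (1/2)(e^(-6t) - e^(-8t))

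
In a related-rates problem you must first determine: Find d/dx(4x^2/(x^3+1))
Quotient rule: (f/g)'=(f'g - fg')/g²
f=4x^2, f'=8x
g=x^3 + 1, g'=3x^2

Answer: (8x·(x^3 + 1) - 12x^4)/(x^3 + 1)²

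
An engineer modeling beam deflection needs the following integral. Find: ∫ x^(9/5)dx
Power rule: ∫ x^(9/5) dx=x^(14/5)/(14/5) + C

Answer: (5/14)·x^(14/5) + C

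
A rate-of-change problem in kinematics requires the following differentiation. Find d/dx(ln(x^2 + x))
Chain rule: d/dx[ln(u)] = u'/u where u = x^2 + x
u' = 2x + 1

Answer: (2x + 1)/(x^2 + x)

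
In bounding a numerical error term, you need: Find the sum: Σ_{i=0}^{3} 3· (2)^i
Geometric series: S = a(1 - r^n)/(1 - r)
a = 3, r = 2, n = 4
S = 3(1-16)/-1 = 45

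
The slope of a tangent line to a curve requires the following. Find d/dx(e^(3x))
Chain rule: d/dx[e^u]=e^u · u' where u=3x
u'=3

Answer: 3·e^(3x)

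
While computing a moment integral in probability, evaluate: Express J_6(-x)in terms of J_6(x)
For integer n: J_n(-x) = (-1)^n J_n(x)
With n = 6: J_6(-x) = (-1)^6 J_6(x) = J_6(x)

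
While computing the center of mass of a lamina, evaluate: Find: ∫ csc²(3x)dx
Since d/dx[-cot(3x)]=3csc²(3x), integral=-cot(3x)/3+C

Answer: (-1/3)cot(3x)+C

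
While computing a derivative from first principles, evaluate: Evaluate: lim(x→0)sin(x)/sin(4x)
sin(u) ≈ u for small u:
sin(x)/sin(4x) ≈ x/(4x)=1/4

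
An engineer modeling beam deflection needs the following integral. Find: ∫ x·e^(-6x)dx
Integration by parts: u=x, dv=e^(-6x) dx
du=dx, v=e^(-6x)/(-6)
=x·e^(-6x)/(-6) - ∫ e^(-6x)/(-6) dx
=x·e^(-6x)/(-6) - e^(-6x)/36+C

Answer: e^(-6x)(x/(-6)-1/36)+C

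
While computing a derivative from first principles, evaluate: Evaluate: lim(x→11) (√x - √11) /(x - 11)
Multiply by conjugate (√x+√11)/(√x+√11):
= (x - 11)/((x - 11)(√x+√11)) = 1/(√x+√11)
As x → 11: 1/(2√11)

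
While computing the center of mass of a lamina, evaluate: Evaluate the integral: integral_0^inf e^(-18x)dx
integral_0^inf e^(-18x) dx=[-1/18*e^(-18x)]_0^inf
=0 - (-1/18)=1/18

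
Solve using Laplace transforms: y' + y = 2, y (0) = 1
Take L of both sides: sY(s)-1+Y(s) = 2/s
Y(s)(s+1) = 2/s+1
Y(s) = 2/(s(s+1))+1/(s+1)
Partial fractions: 2/(s(s+1)) = 2/s - 2/(s+1)
So Y(s) = 2/s - 1/(s+1)
Inverse transform (L^(-1){1/s} = 1, L^(-1){1/(s+1)} = e^(-t)):

Answer: y(t) = 2 - e^(-t)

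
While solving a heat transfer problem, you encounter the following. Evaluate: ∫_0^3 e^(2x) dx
Antiderivative: (1/2)e^(2x)
Evaluate: (1/2)(e^6-1)

Answer: (e^6-1)/2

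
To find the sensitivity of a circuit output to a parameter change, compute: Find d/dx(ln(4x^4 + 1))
Chain rule: d/dx[ln(u)] = u'/u where u = 4x^4+1
u' = 16x^3

Answer: (16x^3)/(4x^4+1)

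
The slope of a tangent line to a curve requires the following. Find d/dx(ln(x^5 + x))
Chain rule: d/dx[ln(u)] = u'/u where u = x^5+x
u' = 5x^4+1

Answer: (5x^4+1)/(x^5+x)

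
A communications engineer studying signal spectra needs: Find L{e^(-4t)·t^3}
First shifting: L{e^(at)f(t)}=F(s-a)
L{t^3}=6/s^4
Shift s → s + 4: 6/(s + 4)^4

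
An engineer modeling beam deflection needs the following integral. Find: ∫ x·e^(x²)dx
Let u=x², du=2x dx
∫ (1/2)e^u du=e^u/2 + C

Answer: e^(x²)/2 + C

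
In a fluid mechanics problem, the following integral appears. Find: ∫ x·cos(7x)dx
By parts: u = x, dv = cos(7x) dx
du = dx, v = sin(7x)/7
= x·sin(7x)/7 + cos(7x)/7² + C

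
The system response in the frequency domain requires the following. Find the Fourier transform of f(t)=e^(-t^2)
The Fourier transform of a Gaussian e^(-t^2) is sqrt(pi) * e^(-omega^2/4).
With a=1: F(omega)=sqrt(pi) * e^(-omega^2/4)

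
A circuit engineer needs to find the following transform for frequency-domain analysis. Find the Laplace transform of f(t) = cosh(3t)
L{cosh(at)}=s/(s²-a²)
L{cosh(3t)}=s/(s²-9)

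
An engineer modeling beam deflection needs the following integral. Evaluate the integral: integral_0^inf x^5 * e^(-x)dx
This is a Gamma integral. Substitute u=1x:
integral_0^inf x^5 * e^(-x) dx=(1/1^6) integral_0^inf u^5 * e^(-u) du
=Gamma(6)/1^6=5!/1^6=120/1

Answer: 120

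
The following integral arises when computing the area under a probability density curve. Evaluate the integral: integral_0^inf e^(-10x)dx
integral_0^inf e^(-10x) dx = [-1/10*e^(-10x)]_0^inf
= 0 - (-1/10) = 1/10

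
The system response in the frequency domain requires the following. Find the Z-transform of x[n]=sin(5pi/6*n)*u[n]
Z{sin(w0*n)*u[n]}=z*sin(w0)/(z^2 - 2z*cos(w0) + 1)
With w0=5pi/6: X(z)=z*sin(5pi/6)/(z^2 - 2z*cos(5pi/6) + 1)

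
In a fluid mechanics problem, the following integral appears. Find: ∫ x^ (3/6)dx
Power rule: ∫ x^(1/2) dx=x^(3/2)/(3/2) + C

Answer: (2/3)·x^(3/2) + C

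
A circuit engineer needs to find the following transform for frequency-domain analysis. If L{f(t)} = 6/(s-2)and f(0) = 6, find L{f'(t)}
L{f'(t)}=s·F(s) - f(0)=6s/(s-2) - 6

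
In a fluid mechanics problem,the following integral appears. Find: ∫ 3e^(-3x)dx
Since d/dx[e^(-3x)] = -3e^(-3x), we get -1 e^(-3x) + C

Answer: -e^(-3x) + C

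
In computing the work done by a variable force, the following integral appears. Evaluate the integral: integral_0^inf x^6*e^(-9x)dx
This is a Gamma integral. Substitute u=9x (du=9 dx):
integral_0^inf x^6 * e^(-9x) dx=(1/9^7) integral_0^inf u^6 * e^(-u) du
=Gamma(7)/9^7=6!/9^7=720/4782969

Answer: 80/531441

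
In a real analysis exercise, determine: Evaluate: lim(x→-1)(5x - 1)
Polynomial is continuous, so substitute x = -1:
5·(-1)-1 = -6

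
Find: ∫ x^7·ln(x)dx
By parts: u = ln(x), dv = x^7 dx
du = 1/x dx, v = x^8/8
= x^8·ln(x)/8 - ∫ x^7/8 dx
= x^8·ln(x)/8 - x^8/64+C

Answer: x^8(ln(x)/8-1/64)+C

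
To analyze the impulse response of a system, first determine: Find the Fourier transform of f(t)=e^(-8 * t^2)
The Fourier transform of a Gaussian e^(-a * t^2) is sqrt(pi/a) * e^(-omega^2/(4a)).
With a=8: F(omega)=sqrt(pi/8) * e^(-omega^2/32)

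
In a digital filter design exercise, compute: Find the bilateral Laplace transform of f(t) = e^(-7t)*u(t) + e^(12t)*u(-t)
For e^(-7t)*u(t): L = 1/(s + 7), Re(s) > -7
For e^(12t)*u(-t): L = -1/(s-12), Re(s) < 12
Combined: F(s) = 1/(s + 7) - 1/(s-12), -7 < Re(s) < 12

Answer: 1/(s + 7) - 1/(s-12), ROC: -7 < Re(s) < 12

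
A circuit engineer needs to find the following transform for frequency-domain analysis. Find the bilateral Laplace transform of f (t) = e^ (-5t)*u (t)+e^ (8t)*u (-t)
For e^(-5t) * u(t): L=1/(s+5), Re(s) > -5
For e^(8t) * u(-t): L=-1/(s-8), Re(s) < 8
Combined: F(s)=1/(s+5)-1/(s-8), -5 < Re(s) < 8

Answer: 1/(s+5)-1/(s-8), ROC: -5 < Re(s) < 8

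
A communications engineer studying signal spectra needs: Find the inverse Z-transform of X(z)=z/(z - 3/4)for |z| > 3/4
Standard pair: z/(z-a) <-> a^n*u[n] for causal signals
With a = 3/4: x[n] = (3/4)^n*u[n]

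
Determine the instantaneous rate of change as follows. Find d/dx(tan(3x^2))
Chain rule: d/dx[tan(u)]=sec²(u)·u' where u=3x^2
u'=6x

Answer: 6x·sec²(3x^2)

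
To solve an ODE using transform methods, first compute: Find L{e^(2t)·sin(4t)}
First shifting: L{e^(at)f(t)}=F(s-a)
L{sin(4t)}=4/(s²+16)
Shift: 4/((s-2)²+16)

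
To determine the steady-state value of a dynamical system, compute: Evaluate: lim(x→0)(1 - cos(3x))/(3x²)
Using 1-cos(u) ≈ u²/2 for small u:
(1-cos(3x)) ≈ (3x)²/2 = 9x²/2
So limit = 9/(2·3) = 3/2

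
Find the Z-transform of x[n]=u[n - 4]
Using the time-shift property: Z{u[n-4]}=z^(-4)*z/(z-1)
=z^(-3)/(z-1)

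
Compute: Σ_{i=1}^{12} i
Using formula: Σ i^1 = n(n+1)/2 = 12·13/2 = 78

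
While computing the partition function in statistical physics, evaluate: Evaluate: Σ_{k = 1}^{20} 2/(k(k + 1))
Partial fractions: 2/(k(k + 1)) = 2/k - 2/(k + 1)
Telescoping sum: 2(1 - 1/21) = 2·20/21

Answer: 40/21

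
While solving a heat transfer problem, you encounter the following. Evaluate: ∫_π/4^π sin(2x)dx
Antiderivative: -cos(2x)/2
Evaluate at bounds: [-cos(2·π)/2] - [-cos(2·π/4)/2]
=(-(1)+(0))/2=-1/2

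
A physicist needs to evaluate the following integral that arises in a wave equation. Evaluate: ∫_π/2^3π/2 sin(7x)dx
Antiderivative: -cos(7x)/7
Evaluate at bounds: [-cos(7·3π/2)/7] - [-cos(7·π/2)/7]
= (-(0)+(0))/7 = 0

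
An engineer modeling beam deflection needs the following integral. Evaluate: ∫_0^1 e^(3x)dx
Antiderivative: (1/3)e^(3x)
Evaluate: (1/3)(e^3-1)

Answer: (e^3-1)/3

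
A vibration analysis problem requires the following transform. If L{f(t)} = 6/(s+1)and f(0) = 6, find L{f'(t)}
L{f'(t)}=s·F(s) - f(0)=6s/(s + 1) - 6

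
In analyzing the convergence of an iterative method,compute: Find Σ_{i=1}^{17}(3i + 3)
=3·Σ i + 3·17=3·153 + 51=510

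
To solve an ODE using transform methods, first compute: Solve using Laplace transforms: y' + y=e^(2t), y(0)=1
Take L: sY - 1 + Y=1/(s-2)
Y(s + 1)=1/(s-2) + 1
Y=1/((s-2)(s + 1)) + 1/(s + 1)
Partial fractions: 1/((s-2)(s + 1))=(1/3)/(s-2) - (1/3)/(s + 1)
So Y=(1/3)/(s-2) + (2/3)/(s + 1)
Inverse Laplace transform (L^(-1){1/(s-2)}=e^(2t), L^(-1){1/(s + 1)}=e^(-t)):

Answer: y(t)=(1/3)·e^(2t) + (2/3)·e^(-t)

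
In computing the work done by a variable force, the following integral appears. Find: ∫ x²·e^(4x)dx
Integration by parts twice:
First: u = x², dv = e^(4x) dx => x²e^(4x)/4 - (2/4)∫ xe^(4x) dx
Second (∫ xe^(4x) dx): xe^(4x)/4 - e^(4x)/16
Combining: e^(4x)(x²/4 - 2x/16 + 2/64) + C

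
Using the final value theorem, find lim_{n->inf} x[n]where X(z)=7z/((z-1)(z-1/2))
Final value theorem: lim x[n]=lim_{z->1} (z-1) * X(z)
(z-1) * X(z)=7z/(z-1/2)
As z->1: 7/(1 - 1/2)=7/(1/2)=14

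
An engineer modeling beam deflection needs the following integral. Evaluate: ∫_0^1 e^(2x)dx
Antiderivative: (1/2)e^(2x)
Evaluate: (1/2)(e^2 - 1)

Answer: (e^2 - 1)/2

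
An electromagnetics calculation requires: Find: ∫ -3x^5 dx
Using power rule: ∫ -3x^5 dx = -3/6 x^6+C = (-1/2)x^6+C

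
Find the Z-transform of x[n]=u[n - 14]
Using the time-shift property: Z{u[n-14]}=z^(-14) * z/(z-1)
=z^(-13)/(z-1)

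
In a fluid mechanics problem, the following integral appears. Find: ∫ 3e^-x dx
Since d/dx[e^-x] = - e^-x, we get -3e^-x + C

Answer: -3e^-x + C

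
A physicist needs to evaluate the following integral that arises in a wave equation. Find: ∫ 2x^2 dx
Using power rule: ∫ 2x^2 dx=2/3 x^3+C=(2/3)x^3+C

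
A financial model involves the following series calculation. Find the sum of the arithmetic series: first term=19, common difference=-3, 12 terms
Last term: a_n=19+(12-1)·-3=-14
Sum=n(a_1+a_n)/2=12(19+(-14))/2=30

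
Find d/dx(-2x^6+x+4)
Power rule: d/dx(ax^n) = n·a·x^(n-1)
Term by term: -12·x^5+1

Answer: -12x^5+1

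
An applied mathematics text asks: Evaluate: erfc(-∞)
erfc(x)=1 - erf(x); erfc(-∞)=1 - erf(-∞)=1 - (-1)=2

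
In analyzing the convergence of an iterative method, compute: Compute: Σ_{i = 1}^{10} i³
Using formula: Σ i^3=[n(n+1)/2]²=[10·11/2]²=3025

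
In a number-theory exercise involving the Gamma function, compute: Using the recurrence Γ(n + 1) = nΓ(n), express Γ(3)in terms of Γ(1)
Γ(3)=2Γ(2)=2·1Γ(1)=...=2!·Γ(1)=2·Γ(1)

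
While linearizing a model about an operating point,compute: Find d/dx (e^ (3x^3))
Chain rule: d/dx[e^u]=e^u · u' where u=3x^3
u'=9x^2

Answer: 9x^2·e^(3x^3)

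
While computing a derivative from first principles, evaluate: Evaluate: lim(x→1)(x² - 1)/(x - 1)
Factor: (x² - 1) = (x-1)(x+1)
Cancel (x-1): lim(x→1) (x+1) = 2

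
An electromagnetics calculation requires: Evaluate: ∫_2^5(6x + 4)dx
Step 1: Find antiderivative F(x) = 3x^2+4x
Step 2: F(5) - F(2) = 95 - (20) = 75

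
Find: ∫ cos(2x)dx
Using substitution u=2x: ∫ cos(u) du/2=sin(u)/2+C

Answer: (1/2)sin(2x)+C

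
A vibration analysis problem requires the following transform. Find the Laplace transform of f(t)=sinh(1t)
L{sinh(at)} = a/(s²-a²)
L{sinh(1t)} = 1/(s²-1)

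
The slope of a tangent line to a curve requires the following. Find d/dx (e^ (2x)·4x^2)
Product rule: (fg)'=f'g + fg'
f=e^(2x), f'=2·e^(2x)
g=4x^2, g'=8x

Answer: 8·e^(2x)·x^2 + 8·e^(2x)·x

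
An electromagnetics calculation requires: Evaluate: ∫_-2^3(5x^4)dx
Step 1: Find antiderivative F(x) = x^5
Step 2: F(3) - F(-2) = 243 - (-32) = 275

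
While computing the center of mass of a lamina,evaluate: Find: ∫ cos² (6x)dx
Using identity cos²(u)=(1+cos(2u))/2:
∫ (1+cos(12x))/2 dx=x/2+sin(12x)/24+C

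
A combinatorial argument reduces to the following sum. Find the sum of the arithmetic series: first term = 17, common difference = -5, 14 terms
Last term: a_n=17 + (14 - 1)·-5=-48
Sum=n(a_1 + a_n)/2=14(17 + (-48))/2=-217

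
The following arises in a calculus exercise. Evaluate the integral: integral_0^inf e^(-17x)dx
integral_0^inf e^(-17x) dx=[-1/17*e^(-17x)]_0^inf
=0 - (-1/17)=1/17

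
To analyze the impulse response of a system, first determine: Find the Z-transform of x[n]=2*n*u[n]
Z{n * u[n]}=z/(z-1)^2
By linearity: Z{2 * n * u[n]}=2z/(z-1)^2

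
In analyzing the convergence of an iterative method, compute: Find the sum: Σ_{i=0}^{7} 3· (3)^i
Geometric series: S = a(1 - r^n)/(1 - r)
a = 3, r = 3, n = 8
S = 3(1-6561)/-2 = 9840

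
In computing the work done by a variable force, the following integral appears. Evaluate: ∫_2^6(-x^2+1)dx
Step 1: Find antiderivative F(x) = (-1/3)x^3+x
Step 2: F(6) - F(2) = -66 - (-2/3) = -196/3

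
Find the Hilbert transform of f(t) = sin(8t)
The Hilbert transform shifts each frequency component by -pi/2.
H{sin(wt)} = -cos(wt)
With w = 8: H{sin(8t)} = -cos(8t)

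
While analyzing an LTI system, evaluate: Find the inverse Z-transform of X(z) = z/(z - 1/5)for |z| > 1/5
Standard pair: z/(z-a) <-> a^n * u[n] for causal signals
With a = 1/5: x[n] = (1/5)^n * u[n]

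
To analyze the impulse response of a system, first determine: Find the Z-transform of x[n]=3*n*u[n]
Z{n * u[n]} = z/(z-1)^2
By linearity: Z{3 * n * u[n]} = 3z/(z-1)^2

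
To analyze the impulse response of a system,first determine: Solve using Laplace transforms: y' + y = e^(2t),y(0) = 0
Take L: sY - 0+Y = 1/(s-2)
Y(s+1) = 1/(s-2)+0
Y = 1/((s-2)(s+1))+0/(s+1)
Partial fractions: 1/((s-2)(s+1)) = (1/3)/(s-2) - (1/3)/(s+1)
So Y = (1/3)/(s-2) - (1/3)/(s+1)
Inverse Laplace transform (L^(-1){1/(s-2)} = e^(2t), L^(-1){1/(s+1)} = e^(-t)):

Answer: y(t) = (1/3)·e^(2t) - (1/3)·e^(-t)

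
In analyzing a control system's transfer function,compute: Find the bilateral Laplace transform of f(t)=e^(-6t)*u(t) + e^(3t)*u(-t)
For e^(-6t) * u(t): L=1/(s+6), Re(s) > -6
For e^(3t) * u(-t): L=-1/(s-3), Re(s) < 3
Combined: F(s)=1/(s+6)-1/(s-3), -6 < Re(s) < 3

Answer: 1/(s+6)-1/(s-3), ROC: -6 < Re(s) < 3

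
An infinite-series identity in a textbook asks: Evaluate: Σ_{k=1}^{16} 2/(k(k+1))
Partial fractions: 2/(k(k+1))=2/k - 2/(k+1)
Telescoping sum: 2(1-1/17)=2·16/17

Answer: 32/17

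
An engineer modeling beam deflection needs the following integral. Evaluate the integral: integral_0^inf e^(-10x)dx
integral_0^inf e^(-10x) dx = [-1/10 * e^(-10x)]_0^inf
= 0 - (-1/10) = 1/10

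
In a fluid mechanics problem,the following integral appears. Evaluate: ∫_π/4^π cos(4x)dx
Antiderivative: sin(4x)/4
Evaluate at bounds: [sin(4·π)/4] - [sin(4·π/4)/4]
= ((0) - (0))/4 = 0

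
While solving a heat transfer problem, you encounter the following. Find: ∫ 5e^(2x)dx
Since d/dx[e^(2x)]=2e^(2x), we get 5/2 e^(2x)+C

Answer: (5/2)e^(2x)+C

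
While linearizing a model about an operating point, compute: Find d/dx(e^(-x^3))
Chain rule: d/dx[e^u] = e^u · u' where u = -x^3
u' = -3x^2

Answer: -3x^2·e^(-x^3)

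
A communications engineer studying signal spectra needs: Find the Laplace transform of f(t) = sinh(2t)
L{sinh(at)} = a/(s²-a²)
L{sinh(2t)} = 2/(s²-4)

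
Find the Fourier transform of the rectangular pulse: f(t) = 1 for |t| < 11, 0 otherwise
F(omega)=integral from -11 to 11 of e^(-j * omega * t) dt
=2 * sin(11 * omega)/omega=22 * sinc(11 * omega/pi)

Answer: 2 * sin(11 * omega)/omega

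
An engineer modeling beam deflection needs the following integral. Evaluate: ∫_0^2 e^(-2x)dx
Antiderivative: (1/(-2))e^(-2x)
Evaluate: (1/(-2))(e^-4-1)

Answer: (e^-4-1)/(-2)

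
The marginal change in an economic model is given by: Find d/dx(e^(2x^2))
Chain rule: d/dx[e^u]=e^u · u' where u=2x^2
u'=4x

Answer: 4x·e^(2x^2)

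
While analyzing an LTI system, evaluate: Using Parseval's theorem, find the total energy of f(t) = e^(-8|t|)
Parseval's theorem: E=integral |f(t)|^2 dt=(1/2pi) integral |F(omega)|^2 domega
E=integral_{-inf}^{inf} e^(-16|t|) dt=2*integral_0^inf e^(-16t) dt=2/(2*8)=1/8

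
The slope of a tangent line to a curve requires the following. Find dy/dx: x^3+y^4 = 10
Differentiate: 3x^2+4y^3·(dy/dx) = 0
dy/dx = -3x^2/(4y^3)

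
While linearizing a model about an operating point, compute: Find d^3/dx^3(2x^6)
Apply power rule 3 times:
d^1: 12x^5
d^2: 60x^4
d^3: 240x^3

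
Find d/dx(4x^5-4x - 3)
Power rule: d/dx(ax^n)=n·a·x^(n-1)
Term by term: 20·x^4-4

Answer: 20x^4-4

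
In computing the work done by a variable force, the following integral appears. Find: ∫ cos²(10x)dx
Using identity cos²(u)=(1+cos(2u))/2:
∫ (1+cos(20x))/2 dx=x/2+sin(20x)/40+C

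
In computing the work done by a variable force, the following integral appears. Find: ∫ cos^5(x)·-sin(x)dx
Let u = cos(x), du = -sin(x) dx
∫ u^5 du = u^6/6+C

Answer: cos^6(x)/6+C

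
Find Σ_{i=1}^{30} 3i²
=3·n(n+1)(2n+1)/6=3·30·31·61/6=28365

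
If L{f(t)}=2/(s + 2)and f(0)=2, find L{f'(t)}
L{f'(t)} = s·F(s) - f(0) = 2s/(s+2)-2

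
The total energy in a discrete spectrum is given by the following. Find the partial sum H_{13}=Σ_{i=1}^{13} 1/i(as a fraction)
H_13=1 + 1/2 + 1/3 + ... + 1/13
=1145993/360360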